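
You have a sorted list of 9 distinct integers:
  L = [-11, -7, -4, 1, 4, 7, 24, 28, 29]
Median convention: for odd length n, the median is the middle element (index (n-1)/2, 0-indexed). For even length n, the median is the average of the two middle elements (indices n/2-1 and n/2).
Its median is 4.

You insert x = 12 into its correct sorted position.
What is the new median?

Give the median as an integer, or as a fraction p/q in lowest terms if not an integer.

Answer: 11/2

Derivation:
Old list (sorted, length 9): [-11, -7, -4, 1, 4, 7, 24, 28, 29]
Old median = 4
Insert x = 12
Old length odd (9). Middle was index 4 = 4.
New length even (10). New median = avg of two middle elements.
x = 12: 6 elements are < x, 3 elements are > x.
New sorted list: [-11, -7, -4, 1, 4, 7, 12, 24, 28, 29]
New median = 11/2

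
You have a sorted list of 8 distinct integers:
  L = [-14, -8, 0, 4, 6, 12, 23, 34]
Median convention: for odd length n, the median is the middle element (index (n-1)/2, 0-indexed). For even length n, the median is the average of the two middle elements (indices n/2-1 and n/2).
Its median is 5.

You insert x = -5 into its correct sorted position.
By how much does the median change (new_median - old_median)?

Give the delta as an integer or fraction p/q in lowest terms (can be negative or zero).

Answer: -1

Derivation:
Old median = 5
After inserting x = -5: new sorted = [-14, -8, -5, 0, 4, 6, 12, 23, 34]
New median = 4
Delta = 4 - 5 = -1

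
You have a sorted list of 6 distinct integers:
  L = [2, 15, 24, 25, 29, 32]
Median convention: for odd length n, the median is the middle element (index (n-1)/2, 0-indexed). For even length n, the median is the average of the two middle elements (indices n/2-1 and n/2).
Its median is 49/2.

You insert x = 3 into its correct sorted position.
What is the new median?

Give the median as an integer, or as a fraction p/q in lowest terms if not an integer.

Old list (sorted, length 6): [2, 15, 24, 25, 29, 32]
Old median = 49/2
Insert x = 3
Old length even (6). Middle pair: indices 2,3 = 24,25.
New length odd (7). New median = single middle element.
x = 3: 1 elements are < x, 5 elements are > x.
New sorted list: [2, 3, 15, 24, 25, 29, 32]
New median = 24

Answer: 24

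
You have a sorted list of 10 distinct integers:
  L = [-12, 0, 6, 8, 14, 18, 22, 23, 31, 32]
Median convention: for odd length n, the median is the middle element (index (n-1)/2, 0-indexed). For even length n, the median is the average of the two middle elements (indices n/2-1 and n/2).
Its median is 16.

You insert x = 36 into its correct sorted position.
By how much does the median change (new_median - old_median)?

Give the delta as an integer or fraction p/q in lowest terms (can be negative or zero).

Answer: 2

Derivation:
Old median = 16
After inserting x = 36: new sorted = [-12, 0, 6, 8, 14, 18, 22, 23, 31, 32, 36]
New median = 18
Delta = 18 - 16 = 2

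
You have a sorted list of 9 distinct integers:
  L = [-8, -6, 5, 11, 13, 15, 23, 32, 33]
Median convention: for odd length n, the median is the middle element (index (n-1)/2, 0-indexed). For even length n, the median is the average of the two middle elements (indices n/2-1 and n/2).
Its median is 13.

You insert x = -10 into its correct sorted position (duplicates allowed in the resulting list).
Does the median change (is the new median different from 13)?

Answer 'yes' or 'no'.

Answer: yes

Derivation:
Old median = 13
Insert x = -10
New median = 12
Changed? yes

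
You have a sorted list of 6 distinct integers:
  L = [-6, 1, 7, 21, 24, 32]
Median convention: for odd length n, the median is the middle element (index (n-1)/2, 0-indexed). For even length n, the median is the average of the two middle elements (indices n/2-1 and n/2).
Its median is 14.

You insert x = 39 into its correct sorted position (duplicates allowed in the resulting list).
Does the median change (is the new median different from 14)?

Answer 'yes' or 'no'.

Answer: yes

Derivation:
Old median = 14
Insert x = 39
New median = 21
Changed? yes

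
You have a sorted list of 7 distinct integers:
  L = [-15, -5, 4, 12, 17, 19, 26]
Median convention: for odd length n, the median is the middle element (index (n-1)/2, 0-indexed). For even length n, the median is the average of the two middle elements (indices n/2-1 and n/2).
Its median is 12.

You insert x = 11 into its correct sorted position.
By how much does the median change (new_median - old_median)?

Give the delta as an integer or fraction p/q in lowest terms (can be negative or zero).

Old median = 12
After inserting x = 11: new sorted = [-15, -5, 4, 11, 12, 17, 19, 26]
New median = 23/2
Delta = 23/2 - 12 = -1/2

Answer: -1/2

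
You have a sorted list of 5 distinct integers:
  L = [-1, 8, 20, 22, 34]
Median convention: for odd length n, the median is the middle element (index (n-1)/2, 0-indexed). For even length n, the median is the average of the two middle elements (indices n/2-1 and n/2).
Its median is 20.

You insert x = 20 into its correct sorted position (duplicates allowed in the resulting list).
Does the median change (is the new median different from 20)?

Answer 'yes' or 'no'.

Old median = 20
Insert x = 20
New median = 20
Changed? no

Answer: no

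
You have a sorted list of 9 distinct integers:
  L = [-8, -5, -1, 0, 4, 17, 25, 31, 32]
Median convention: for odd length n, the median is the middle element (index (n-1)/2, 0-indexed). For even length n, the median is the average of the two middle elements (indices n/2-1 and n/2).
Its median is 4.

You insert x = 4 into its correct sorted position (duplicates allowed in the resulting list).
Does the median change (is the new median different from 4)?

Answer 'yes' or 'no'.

Old median = 4
Insert x = 4
New median = 4
Changed? no

Answer: no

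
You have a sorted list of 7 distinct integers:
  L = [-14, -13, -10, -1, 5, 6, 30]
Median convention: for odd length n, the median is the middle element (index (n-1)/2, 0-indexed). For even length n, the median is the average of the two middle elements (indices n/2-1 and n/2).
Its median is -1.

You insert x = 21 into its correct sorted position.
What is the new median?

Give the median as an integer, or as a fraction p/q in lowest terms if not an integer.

Old list (sorted, length 7): [-14, -13, -10, -1, 5, 6, 30]
Old median = -1
Insert x = 21
Old length odd (7). Middle was index 3 = -1.
New length even (8). New median = avg of two middle elements.
x = 21: 6 elements are < x, 1 elements are > x.
New sorted list: [-14, -13, -10, -1, 5, 6, 21, 30]
New median = 2

Answer: 2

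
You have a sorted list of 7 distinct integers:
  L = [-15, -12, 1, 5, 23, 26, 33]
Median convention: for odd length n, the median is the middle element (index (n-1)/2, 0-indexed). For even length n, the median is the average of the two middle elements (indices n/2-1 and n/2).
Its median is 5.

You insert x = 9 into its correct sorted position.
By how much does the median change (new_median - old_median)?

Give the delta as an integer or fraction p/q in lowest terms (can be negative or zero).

Old median = 5
After inserting x = 9: new sorted = [-15, -12, 1, 5, 9, 23, 26, 33]
New median = 7
Delta = 7 - 5 = 2

Answer: 2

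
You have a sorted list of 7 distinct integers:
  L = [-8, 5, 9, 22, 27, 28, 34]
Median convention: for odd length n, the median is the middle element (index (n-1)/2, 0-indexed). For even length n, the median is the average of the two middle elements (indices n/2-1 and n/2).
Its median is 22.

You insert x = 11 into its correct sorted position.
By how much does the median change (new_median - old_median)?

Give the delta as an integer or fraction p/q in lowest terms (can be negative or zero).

Old median = 22
After inserting x = 11: new sorted = [-8, 5, 9, 11, 22, 27, 28, 34]
New median = 33/2
Delta = 33/2 - 22 = -11/2

Answer: -11/2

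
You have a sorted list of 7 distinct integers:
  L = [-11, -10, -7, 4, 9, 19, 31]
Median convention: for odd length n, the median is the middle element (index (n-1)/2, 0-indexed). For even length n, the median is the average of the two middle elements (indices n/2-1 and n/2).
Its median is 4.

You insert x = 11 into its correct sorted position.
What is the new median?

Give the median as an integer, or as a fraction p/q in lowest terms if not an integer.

Old list (sorted, length 7): [-11, -10, -7, 4, 9, 19, 31]
Old median = 4
Insert x = 11
Old length odd (7). Middle was index 3 = 4.
New length even (8). New median = avg of two middle elements.
x = 11: 5 elements are < x, 2 elements are > x.
New sorted list: [-11, -10, -7, 4, 9, 11, 19, 31]
New median = 13/2

Answer: 13/2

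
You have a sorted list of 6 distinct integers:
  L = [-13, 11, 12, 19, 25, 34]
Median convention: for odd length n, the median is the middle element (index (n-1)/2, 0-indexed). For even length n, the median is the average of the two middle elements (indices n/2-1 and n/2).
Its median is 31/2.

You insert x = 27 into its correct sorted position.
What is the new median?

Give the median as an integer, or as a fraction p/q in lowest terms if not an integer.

Old list (sorted, length 6): [-13, 11, 12, 19, 25, 34]
Old median = 31/2
Insert x = 27
Old length even (6). Middle pair: indices 2,3 = 12,19.
New length odd (7). New median = single middle element.
x = 27: 5 elements are < x, 1 elements are > x.
New sorted list: [-13, 11, 12, 19, 25, 27, 34]
New median = 19

Answer: 19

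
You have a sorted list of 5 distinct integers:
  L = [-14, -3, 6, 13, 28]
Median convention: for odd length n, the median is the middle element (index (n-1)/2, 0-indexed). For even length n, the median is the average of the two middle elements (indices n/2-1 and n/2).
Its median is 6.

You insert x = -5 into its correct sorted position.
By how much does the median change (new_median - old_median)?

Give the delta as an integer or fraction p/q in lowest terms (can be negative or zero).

Answer: -9/2

Derivation:
Old median = 6
After inserting x = -5: new sorted = [-14, -5, -3, 6, 13, 28]
New median = 3/2
Delta = 3/2 - 6 = -9/2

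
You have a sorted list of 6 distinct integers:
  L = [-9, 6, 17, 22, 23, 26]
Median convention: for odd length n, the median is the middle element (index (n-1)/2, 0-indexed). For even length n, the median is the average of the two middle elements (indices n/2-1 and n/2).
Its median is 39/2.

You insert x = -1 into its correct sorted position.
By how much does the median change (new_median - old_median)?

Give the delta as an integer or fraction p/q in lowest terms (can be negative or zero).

Old median = 39/2
After inserting x = -1: new sorted = [-9, -1, 6, 17, 22, 23, 26]
New median = 17
Delta = 17 - 39/2 = -5/2

Answer: -5/2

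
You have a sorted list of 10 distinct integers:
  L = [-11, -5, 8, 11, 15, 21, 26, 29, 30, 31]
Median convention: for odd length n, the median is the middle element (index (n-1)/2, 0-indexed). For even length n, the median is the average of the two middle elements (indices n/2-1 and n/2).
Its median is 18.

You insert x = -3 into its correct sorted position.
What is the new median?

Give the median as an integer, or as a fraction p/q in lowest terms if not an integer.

Answer: 15

Derivation:
Old list (sorted, length 10): [-11, -5, 8, 11, 15, 21, 26, 29, 30, 31]
Old median = 18
Insert x = -3
Old length even (10). Middle pair: indices 4,5 = 15,21.
New length odd (11). New median = single middle element.
x = -3: 2 elements are < x, 8 elements are > x.
New sorted list: [-11, -5, -3, 8, 11, 15, 21, 26, 29, 30, 31]
New median = 15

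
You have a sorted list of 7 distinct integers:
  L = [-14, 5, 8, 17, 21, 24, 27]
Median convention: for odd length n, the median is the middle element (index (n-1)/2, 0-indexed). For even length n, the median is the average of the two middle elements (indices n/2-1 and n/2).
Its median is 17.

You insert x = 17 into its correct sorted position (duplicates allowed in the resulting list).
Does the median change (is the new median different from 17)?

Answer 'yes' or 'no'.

Answer: no

Derivation:
Old median = 17
Insert x = 17
New median = 17
Changed? no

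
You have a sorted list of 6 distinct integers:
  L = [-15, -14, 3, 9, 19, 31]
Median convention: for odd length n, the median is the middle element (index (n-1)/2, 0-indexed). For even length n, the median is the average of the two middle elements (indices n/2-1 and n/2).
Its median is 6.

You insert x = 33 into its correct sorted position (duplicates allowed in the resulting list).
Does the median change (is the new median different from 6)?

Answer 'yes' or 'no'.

Answer: yes

Derivation:
Old median = 6
Insert x = 33
New median = 9
Changed? yes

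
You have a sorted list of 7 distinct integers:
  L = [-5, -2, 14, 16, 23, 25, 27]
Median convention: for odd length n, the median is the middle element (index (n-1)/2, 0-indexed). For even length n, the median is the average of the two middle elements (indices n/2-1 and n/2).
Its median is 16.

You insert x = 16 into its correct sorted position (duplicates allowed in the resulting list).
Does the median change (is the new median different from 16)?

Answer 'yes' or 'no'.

Old median = 16
Insert x = 16
New median = 16
Changed? no

Answer: no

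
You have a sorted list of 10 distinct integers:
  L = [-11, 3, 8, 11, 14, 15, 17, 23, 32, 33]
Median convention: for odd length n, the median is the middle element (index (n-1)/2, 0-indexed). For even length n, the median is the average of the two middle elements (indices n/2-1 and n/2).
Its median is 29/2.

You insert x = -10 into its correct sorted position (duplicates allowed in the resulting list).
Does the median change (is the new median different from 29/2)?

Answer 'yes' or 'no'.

Old median = 29/2
Insert x = -10
New median = 14
Changed? yes

Answer: yes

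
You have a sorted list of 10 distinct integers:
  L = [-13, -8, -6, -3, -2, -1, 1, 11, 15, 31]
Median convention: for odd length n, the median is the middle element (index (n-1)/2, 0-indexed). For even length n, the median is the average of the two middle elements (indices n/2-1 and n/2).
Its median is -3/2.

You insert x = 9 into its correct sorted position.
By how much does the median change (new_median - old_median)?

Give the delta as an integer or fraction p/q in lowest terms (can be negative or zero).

Old median = -3/2
After inserting x = 9: new sorted = [-13, -8, -6, -3, -2, -1, 1, 9, 11, 15, 31]
New median = -1
Delta = -1 - -3/2 = 1/2

Answer: 1/2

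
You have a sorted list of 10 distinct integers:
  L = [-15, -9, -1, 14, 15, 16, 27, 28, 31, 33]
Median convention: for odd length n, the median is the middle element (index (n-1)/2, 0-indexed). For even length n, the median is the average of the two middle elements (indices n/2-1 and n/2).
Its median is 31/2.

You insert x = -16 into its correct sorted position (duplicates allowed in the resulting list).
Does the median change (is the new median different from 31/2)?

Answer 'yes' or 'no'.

Old median = 31/2
Insert x = -16
New median = 15
Changed? yes

Answer: yes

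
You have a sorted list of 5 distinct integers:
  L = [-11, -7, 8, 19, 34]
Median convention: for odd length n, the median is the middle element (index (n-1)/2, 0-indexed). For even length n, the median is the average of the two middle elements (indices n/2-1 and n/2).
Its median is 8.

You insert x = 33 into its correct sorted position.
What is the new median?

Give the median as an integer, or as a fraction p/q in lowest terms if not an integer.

Old list (sorted, length 5): [-11, -7, 8, 19, 34]
Old median = 8
Insert x = 33
Old length odd (5). Middle was index 2 = 8.
New length even (6). New median = avg of two middle elements.
x = 33: 4 elements are < x, 1 elements are > x.
New sorted list: [-11, -7, 8, 19, 33, 34]
New median = 27/2

Answer: 27/2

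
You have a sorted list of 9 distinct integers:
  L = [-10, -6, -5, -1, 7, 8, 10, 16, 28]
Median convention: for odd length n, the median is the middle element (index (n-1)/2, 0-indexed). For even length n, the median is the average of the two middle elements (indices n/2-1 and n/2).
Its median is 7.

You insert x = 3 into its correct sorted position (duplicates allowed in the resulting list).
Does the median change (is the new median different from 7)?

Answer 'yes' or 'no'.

Answer: yes

Derivation:
Old median = 7
Insert x = 3
New median = 5
Changed? yes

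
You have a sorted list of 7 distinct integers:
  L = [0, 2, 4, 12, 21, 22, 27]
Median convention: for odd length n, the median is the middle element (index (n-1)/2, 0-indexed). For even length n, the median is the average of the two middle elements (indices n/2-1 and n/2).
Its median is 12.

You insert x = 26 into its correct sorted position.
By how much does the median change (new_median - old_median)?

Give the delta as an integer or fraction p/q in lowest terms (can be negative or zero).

Old median = 12
After inserting x = 26: new sorted = [0, 2, 4, 12, 21, 22, 26, 27]
New median = 33/2
Delta = 33/2 - 12 = 9/2

Answer: 9/2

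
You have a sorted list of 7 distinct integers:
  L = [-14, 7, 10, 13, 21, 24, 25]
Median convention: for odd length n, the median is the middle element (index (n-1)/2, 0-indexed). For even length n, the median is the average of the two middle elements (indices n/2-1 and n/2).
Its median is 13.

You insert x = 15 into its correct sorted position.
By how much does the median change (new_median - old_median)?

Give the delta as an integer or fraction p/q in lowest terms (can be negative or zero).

Old median = 13
After inserting x = 15: new sorted = [-14, 7, 10, 13, 15, 21, 24, 25]
New median = 14
Delta = 14 - 13 = 1

Answer: 1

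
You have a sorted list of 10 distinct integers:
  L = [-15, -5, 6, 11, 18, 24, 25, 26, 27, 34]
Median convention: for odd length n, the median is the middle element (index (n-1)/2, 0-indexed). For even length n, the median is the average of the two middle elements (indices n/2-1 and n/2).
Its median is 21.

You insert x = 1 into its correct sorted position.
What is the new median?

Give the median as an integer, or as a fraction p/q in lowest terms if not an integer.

Answer: 18

Derivation:
Old list (sorted, length 10): [-15, -5, 6, 11, 18, 24, 25, 26, 27, 34]
Old median = 21
Insert x = 1
Old length even (10). Middle pair: indices 4,5 = 18,24.
New length odd (11). New median = single middle element.
x = 1: 2 elements are < x, 8 elements are > x.
New sorted list: [-15, -5, 1, 6, 11, 18, 24, 25, 26, 27, 34]
New median = 18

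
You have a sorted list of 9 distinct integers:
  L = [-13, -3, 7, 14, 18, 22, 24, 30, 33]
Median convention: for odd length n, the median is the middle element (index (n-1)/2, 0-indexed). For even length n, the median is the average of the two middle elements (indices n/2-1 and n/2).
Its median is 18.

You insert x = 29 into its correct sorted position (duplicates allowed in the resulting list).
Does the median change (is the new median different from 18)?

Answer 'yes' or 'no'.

Answer: yes

Derivation:
Old median = 18
Insert x = 29
New median = 20
Changed? yes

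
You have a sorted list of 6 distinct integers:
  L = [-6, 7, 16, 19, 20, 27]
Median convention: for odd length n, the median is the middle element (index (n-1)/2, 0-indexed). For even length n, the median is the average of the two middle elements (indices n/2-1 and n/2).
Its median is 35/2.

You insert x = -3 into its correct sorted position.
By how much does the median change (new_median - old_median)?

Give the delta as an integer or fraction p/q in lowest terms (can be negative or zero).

Answer: -3/2

Derivation:
Old median = 35/2
After inserting x = -3: new sorted = [-6, -3, 7, 16, 19, 20, 27]
New median = 16
Delta = 16 - 35/2 = -3/2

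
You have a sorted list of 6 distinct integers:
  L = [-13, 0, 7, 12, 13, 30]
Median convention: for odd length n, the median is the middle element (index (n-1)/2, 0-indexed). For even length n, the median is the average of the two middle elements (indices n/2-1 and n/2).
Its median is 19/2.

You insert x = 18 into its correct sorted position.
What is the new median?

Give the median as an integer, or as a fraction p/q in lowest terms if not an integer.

Old list (sorted, length 6): [-13, 0, 7, 12, 13, 30]
Old median = 19/2
Insert x = 18
Old length even (6). Middle pair: indices 2,3 = 7,12.
New length odd (7). New median = single middle element.
x = 18: 5 elements are < x, 1 elements are > x.
New sorted list: [-13, 0, 7, 12, 13, 18, 30]
New median = 12

Answer: 12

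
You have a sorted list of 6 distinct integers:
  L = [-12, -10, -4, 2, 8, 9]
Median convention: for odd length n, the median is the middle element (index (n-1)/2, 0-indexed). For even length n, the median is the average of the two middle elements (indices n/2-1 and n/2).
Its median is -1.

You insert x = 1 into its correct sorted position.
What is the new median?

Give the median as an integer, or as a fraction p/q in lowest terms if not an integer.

Old list (sorted, length 6): [-12, -10, -4, 2, 8, 9]
Old median = -1
Insert x = 1
Old length even (6). Middle pair: indices 2,3 = -4,2.
New length odd (7). New median = single middle element.
x = 1: 3 elements are < x, 3 elements are > x.
New sorted list: [-12, -10, -4, 1, 2, 8, 9]
New median = 1

Answer: 1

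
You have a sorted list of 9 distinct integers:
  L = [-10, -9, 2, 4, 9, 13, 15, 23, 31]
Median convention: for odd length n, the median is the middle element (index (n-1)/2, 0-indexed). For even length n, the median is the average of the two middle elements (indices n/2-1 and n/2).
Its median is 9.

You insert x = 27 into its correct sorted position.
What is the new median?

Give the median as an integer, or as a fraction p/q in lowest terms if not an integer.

Answer: 11

Derivation:
Old list (sorted, length 9): [-10, -9, 2, 4, 9, 13, 15, 23, 31]
Old median = 9
Insert x = 27
Old length odd (9). Middle was index 4 = 9.
New length even (10). New median = avg of two middle elements.
x = 27: 8 elements are < x, 1 elements are > x.
New sorted list: [-10, -9, 2, 4, 9, 13, 15, 23, 27, 31]
New median = 11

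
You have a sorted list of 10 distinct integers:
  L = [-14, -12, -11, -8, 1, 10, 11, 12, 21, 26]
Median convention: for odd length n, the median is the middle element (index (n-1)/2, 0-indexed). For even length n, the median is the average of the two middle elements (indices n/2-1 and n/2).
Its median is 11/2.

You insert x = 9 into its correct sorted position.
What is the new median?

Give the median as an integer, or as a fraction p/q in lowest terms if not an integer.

Old list (sorted, length 10): [-14, -12, -11, -8, 1, 10, 11, 12, 21, 26]
Old median = 11/2
Insert x = 9
Old length even (10). Middle pair: indices 4,5 = 1,10.
New length odd (11). New median = single middle element.
x = 9: 5 elements are < x, 5 elements are > x.
New sorted list: [-14, -12, -11, -8, 1, 9, 10, 11, 12, 21, 26]
New median = 9

Answer: 9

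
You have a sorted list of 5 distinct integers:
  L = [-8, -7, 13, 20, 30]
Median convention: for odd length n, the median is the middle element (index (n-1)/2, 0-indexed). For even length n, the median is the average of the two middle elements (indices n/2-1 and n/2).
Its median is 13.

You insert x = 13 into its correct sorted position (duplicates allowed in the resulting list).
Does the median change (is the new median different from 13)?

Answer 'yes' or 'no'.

Old median = 13
Insert x = 13
New median = 13
Changed? no

Answer: no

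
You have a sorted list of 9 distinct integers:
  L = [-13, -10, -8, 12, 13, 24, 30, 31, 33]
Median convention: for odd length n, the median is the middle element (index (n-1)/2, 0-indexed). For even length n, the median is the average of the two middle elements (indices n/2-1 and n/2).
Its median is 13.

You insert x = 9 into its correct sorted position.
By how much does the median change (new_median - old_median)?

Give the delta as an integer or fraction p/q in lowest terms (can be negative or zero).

Answer: -1/2

Derivation:
Old median = 13
After inserting x = 9: new sorted = [-13, -10, -8, 9, 12, 13, 24, 30, 31, 33]
New median = 25/2
Delta = 25/2 - 13 = -1/2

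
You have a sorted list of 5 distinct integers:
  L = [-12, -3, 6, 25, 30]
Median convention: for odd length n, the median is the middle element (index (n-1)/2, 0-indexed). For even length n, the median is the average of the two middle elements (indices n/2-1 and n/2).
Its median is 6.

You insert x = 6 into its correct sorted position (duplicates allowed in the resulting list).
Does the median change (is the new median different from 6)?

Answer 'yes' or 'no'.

Answer: no

Derivation:
Old median = 6
Insert x = 6
New median = 6
Changed? no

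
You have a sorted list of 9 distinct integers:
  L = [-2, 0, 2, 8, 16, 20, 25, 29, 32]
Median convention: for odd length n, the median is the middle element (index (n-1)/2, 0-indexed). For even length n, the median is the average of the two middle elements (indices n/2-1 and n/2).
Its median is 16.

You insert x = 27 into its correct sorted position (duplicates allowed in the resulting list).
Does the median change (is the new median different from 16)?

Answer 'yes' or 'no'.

Answer: yes

Derivation:
Old median = 16
Insert x = 27
New median = 18
Changed? yes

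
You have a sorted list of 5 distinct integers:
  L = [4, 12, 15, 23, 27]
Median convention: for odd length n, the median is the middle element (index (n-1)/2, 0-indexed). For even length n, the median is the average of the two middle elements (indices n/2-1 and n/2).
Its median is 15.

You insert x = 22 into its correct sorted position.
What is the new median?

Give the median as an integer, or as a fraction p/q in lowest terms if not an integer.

Old list (sorted, length 5): [4, 12, 15, 23, 27]
Old median = 15
Insert x = 22
Old length odd (5). Middle was index 2 = 15.
New length even (6). New median = avg of two middle elements.
x = 22: 3 elements are < x, 2 elements are > x.
New sorted list: [4, 12, 15, 22, 23, 27]
New median = 37/2

Answer: 37/2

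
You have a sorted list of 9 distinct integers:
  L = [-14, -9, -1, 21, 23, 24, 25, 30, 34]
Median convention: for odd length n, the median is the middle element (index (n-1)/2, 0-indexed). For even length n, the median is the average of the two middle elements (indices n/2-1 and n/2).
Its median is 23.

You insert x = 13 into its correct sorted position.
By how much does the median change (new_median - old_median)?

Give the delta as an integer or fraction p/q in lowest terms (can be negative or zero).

Answer: -1

Derivation:
Old median = 23
After inserting x = 13: new sorted = [-14, -9, -1, 13, 21, 23, 24, 25, 30, 34]
New median = 22
Delta = 22 - 23 = -1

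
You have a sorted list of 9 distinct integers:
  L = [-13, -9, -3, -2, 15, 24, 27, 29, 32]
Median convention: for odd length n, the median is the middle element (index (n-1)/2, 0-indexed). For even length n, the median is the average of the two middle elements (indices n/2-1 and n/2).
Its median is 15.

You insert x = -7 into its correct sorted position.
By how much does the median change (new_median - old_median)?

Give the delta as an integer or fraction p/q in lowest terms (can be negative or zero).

Old median = 15
After inserting x = -7: new sorted = [-13, -9, -7, -3, -2, 15, 24, 27, 29, 32]
New median = 13/2
Delta = 13/2 - 15 = -17/2

Answer: -17/2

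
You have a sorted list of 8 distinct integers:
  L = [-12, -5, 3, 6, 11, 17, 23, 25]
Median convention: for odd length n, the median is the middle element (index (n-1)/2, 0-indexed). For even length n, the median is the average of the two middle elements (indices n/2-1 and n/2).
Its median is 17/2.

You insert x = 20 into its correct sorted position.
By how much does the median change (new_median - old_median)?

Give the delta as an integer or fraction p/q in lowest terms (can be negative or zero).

Answer: 5/2

Derivation:
Old median = 17/2
After inserting x = 20: new sorted = [-12, -5, 3, 6, 11, 17, 20, 23, 25]
New median = 11
Delta = 11 - 17/2 = 5/2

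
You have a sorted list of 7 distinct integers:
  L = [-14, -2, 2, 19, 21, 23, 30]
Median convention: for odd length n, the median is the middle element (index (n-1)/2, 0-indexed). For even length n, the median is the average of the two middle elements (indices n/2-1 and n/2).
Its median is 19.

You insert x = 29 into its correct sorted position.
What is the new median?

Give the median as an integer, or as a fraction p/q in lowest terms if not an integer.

Answer: 20

Derivation:
Old list (sorted, length 7): [-14, -2, 2, 19, 21, 23, 30]
Old median = 19
Insert x = 29
Old length odd (7). Middle was index 3 = 19.
New length even (8). New median = avg of two middle elements.
x = 29: 6 elements are < x, 1 elements are > x.
New sorted list: [-14, -2, 2, 19, 21, 23, 29, 30]
New median = 20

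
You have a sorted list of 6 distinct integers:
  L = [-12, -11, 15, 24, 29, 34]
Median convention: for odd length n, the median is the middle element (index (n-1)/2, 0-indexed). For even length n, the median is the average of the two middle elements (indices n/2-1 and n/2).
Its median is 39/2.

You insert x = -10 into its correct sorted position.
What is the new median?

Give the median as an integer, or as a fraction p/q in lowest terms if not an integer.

Answer: 15

Derivation:
Old list (sorted, length 6): [-12, -11, 15, 24, 29, 34]
Old median = 39/2
Insert x = -10
Old length even (6). Middle pair: indices 2,3 = 15,24.
New length odd (7). New median = single middle element.
x = -10: 2 elements are < x, 4 elements are > x.
New sorted list: [-12, -11, -10, 15, 24, 29, 34]
New median = 15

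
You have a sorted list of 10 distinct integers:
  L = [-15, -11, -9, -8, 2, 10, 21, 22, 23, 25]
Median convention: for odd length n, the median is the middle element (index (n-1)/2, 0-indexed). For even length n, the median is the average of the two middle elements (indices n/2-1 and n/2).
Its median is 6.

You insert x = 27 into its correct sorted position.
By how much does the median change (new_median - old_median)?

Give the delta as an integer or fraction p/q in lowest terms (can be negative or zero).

Old median = 6
After inserting x = 27: new sorted = [-15, -11, -9, -8, 2, 10, 21, 22, 23, 25, 27]
New median = 10
Delta = 10 - 6 = 4

Answer: 4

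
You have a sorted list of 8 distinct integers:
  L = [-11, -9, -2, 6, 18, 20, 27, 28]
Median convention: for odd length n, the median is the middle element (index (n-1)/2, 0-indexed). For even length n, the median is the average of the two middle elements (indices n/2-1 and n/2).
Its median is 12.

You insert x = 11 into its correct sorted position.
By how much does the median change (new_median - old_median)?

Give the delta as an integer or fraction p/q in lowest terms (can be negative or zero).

Answer: -1

Derivation:
Old median = 12
After inserting x = 11: new sorted = [-11, -9, -2, 6, 11, 18, 20, 27, 28]
New median = 11
Delta = 11 - 12 = -1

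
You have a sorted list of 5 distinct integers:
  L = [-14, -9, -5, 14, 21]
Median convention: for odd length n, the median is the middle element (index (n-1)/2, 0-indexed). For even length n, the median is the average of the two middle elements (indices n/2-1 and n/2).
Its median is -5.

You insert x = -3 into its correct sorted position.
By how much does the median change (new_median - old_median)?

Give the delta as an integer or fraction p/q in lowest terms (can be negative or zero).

Old median = -5
After inserting x = -3: new sorted = [-14, -9, -5, -3, 14, 21]
New median = -4
Delta = -4 - -5 = 1

Answer: 1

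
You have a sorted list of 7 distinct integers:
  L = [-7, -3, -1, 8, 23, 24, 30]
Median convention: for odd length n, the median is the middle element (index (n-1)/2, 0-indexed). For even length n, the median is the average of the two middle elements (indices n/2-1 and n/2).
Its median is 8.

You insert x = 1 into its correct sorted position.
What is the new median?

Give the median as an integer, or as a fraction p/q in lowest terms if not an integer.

Old list (sorted, length 7): [-7, -3, -1, 8, 23, 24, 30]
Old median = 8
Insert x = 1
Old length odd (7). Middle was index 3 = 8.
New length even (8). New median = avg of two middle elements.
x = 1: 3 elements are < x, 4 elements are > x.
New sorted list: [-7, -3, -1, 1, 8, 23, 24, 30]
New median = 9/2

Answer: 9/2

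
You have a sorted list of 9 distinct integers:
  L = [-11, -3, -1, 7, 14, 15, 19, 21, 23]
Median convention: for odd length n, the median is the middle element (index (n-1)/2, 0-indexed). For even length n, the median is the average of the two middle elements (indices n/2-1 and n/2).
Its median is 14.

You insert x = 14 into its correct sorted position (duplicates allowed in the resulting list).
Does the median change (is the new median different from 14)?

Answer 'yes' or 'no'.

Old median = 14
Insert x = 14
New median = 14
Changed? no

Answer: no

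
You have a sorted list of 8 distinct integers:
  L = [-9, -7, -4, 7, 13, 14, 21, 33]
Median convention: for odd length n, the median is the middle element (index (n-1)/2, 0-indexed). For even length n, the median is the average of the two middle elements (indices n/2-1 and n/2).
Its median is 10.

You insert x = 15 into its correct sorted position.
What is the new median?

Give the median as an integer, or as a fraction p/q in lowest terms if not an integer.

Old list (sorted, length 8): [-9, -7, -4, 7, 13, 14, 21, 33]
Old median = 10
Insert x = 15
Old length even (8). Middle pair: indices 3,4 = 7,13.
New length odd (9). New median = single middle element.
x = 15: 6 elements are < x, 2 elements are > x.
New sorted list: [-9, -7, -4, 7, 13, 14, 15, 21, 33]
New median = 13

Answer: 13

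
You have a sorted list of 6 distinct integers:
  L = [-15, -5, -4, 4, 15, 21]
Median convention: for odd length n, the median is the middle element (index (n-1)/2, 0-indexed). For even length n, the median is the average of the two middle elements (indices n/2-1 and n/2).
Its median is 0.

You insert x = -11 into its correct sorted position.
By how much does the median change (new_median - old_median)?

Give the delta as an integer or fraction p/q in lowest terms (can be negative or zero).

Old median = 0
After inserting x = -11: new sorted = [-15, -11, -5, -4, 4, 15, 21]
New median = -4
Delta = -4 - 0 = -4

Answer: -4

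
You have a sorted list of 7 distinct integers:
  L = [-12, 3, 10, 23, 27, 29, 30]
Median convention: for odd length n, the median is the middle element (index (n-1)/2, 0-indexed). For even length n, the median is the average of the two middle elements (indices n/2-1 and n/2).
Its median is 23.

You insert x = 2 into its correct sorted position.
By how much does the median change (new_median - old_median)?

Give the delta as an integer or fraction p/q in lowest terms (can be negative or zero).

Old median = 23
After inserting x = 2: new sorted = [-12, 2, 3, 10, 23, 27, 29, 30]
New median = 33/2
Delta = 33/2 - 23 = -13/2

Answer: -13/2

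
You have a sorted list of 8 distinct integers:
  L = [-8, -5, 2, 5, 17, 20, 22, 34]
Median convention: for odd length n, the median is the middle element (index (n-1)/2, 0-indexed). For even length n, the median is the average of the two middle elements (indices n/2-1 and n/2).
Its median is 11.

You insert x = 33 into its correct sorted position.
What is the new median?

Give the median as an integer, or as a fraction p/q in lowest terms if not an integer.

Answer: 17

Derivation:
Old list (sorted, length 8): [-8, -5, 2, 5, 17, 20, 22, 34]
Old median = 11
Insert x = 33
Old length even (8). Middle pair: indices 3,4 = 5,17.
New length odd (9). New median = single middle element.
x = 33: 7 elements are < x, 1 elements are > x.
New sorted list: [-8, -5, 2, 5, 17, 20, 22, 33, 34]
New median = 17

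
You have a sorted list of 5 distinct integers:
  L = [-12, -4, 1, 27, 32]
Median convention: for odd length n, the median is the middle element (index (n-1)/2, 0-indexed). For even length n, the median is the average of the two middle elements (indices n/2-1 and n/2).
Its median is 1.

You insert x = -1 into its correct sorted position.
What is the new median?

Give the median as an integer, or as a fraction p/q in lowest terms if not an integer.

Answer: 0

Derivation:
Old list (sorted, length 5): [-12, -4, 1, 27, 32]
Old median = 1
Insert x = -1
Old length odd (5). Middle was index 2 = 1.
New length even (6). New median = avg of two middle elements.
x = -1: 2 elements are < x, 3 elements are > x.
New sorted list: [-12, -4, -1, 1, 27, 32]
New median = 0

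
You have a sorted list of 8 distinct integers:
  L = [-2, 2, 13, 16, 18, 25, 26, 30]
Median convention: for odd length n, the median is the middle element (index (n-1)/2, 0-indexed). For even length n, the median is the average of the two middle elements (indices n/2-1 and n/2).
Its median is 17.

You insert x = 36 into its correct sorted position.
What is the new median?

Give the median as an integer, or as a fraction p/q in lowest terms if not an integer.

Answer: 18

Derivation:
Old list (sorted, length 8): [-2, 2, 13, 16, 18, 25, 26, 30]
Old median = 17
Insert x = 36
Old length even (8). Middle pair: indices 3,4 = 16,18.
New length odd (9). New median = single middle element.
x = 36: 8 elements are < x, 0 elements are > x.
New sorted list: [-2, 2, 13, 16, 18, 25, 26, 30, 36]
New median = 18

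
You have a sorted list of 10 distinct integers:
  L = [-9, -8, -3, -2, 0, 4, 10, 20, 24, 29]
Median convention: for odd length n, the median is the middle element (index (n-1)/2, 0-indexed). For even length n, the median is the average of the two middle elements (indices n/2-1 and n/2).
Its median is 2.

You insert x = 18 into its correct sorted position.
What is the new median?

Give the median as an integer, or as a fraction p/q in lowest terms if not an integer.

Old list (sorted, length 10): [-9, -8, -3, -2, 0, 4, 10, 20, 24, 29]
Old median = 2
Insert x = 18
Old length even (10). Middle pair: indices 4,5 = 0,4.
New length odd (11). New median = single middle element.
x = 18: 7 elements are < x, 3 elements are > x.
New sorted list: [-9, -8, -3, -2, 0, 4, 10, 18, 20, 24, 29]
New median = 4

Answer: 4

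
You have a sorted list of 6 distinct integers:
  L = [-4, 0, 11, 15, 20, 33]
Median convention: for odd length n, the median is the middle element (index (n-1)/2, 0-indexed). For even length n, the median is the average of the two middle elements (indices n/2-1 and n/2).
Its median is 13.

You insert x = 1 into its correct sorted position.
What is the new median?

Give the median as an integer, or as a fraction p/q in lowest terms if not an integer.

Answer: 11

Derivation:
Old list (sorted, length 6): [-4, 0, 11, 15, 20, 33]
Old median = 13
Insert x = 1
Old length even (6). Middle pair: indices 2,3 = 11,15.
New length odd (7). New median = single middle element.
x = 1: 2 elements are < x, 4 elements are > x.
New sorted list: [-4, 0, 1, 11, 15, 20, 33]
New median = 11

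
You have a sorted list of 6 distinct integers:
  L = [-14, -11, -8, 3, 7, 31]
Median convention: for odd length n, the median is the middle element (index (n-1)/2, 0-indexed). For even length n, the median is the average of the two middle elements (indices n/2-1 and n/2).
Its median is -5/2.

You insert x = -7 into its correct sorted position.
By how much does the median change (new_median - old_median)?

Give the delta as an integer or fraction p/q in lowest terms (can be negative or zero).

Answer: -9/2

Derivation:
Old median = -5/2
After inserting x = -7: new sorted = [-14, -11, -8, -7, 3, 7, 31]
New median = -7
Delta = -7 - -5/2 = -9/2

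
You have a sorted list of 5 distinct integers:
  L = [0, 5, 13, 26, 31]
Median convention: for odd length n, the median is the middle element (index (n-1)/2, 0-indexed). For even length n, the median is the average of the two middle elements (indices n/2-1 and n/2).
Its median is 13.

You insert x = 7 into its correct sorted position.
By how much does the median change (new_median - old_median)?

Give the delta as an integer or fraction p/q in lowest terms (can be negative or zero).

Answer: -3

Derivation:
Old median = 13
After inserting x = 7: new sorted = [0, 5, 7, 13, 26, 31]
New median = 10
Delta = 10 - 13 = -3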